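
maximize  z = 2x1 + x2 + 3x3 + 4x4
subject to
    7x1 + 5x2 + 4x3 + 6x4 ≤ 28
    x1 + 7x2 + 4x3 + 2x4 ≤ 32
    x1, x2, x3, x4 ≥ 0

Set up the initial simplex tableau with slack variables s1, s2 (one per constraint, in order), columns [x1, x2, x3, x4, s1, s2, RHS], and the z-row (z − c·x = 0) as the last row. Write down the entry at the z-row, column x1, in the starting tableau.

-2

The z-row carries the negated objective coefficients: the x1 entry is -2.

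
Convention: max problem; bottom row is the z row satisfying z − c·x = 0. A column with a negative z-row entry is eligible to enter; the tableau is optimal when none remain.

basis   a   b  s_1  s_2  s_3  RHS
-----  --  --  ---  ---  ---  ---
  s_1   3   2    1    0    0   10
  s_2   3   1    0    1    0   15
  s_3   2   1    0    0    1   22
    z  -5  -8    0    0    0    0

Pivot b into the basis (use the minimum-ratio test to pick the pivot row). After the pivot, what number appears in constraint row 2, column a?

Ratio test on column b — row 1: 10/2 = 5; row 2: 15/1 = 15; row 3: 22/1 = 22. Minimum is 5 at row 1 (s_1 leaves); pivot element 2.
Divide row 1 by 2; eliminate column b from the other rows.
Row 2 update in column a: 3 − 1·(3/2) = 3/2.

3/2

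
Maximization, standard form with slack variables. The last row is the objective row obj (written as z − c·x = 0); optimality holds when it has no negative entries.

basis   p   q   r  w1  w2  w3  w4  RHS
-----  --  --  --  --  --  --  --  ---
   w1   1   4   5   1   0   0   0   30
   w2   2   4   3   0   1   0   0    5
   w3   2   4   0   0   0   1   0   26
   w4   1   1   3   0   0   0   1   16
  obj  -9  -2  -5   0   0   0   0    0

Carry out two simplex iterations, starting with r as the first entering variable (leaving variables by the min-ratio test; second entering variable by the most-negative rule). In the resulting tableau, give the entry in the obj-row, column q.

16

Ratio test on column r — row 1: 30/5 = 6; row 2: 5/3 = 5/3; row 3: entry 0 ≤ 0; row 4: 16/3 = 16/3. Minimum is 5/3 at row 2 (w2 leaves); pivot element 3.
Divide row 2 by 3; eliminate column r from the other rows.
Second iteration: most negative obj-row entry is -17/3 in column p, so p enters.
Ratio test on column p — row 1: entry -7/3 ≤ 0; row 2: (5/3)/(2/3) = 5/2; row 3: 26/2 = 13; row 4: entry -1 ≤ 0. Minimum is 5/2 at row 2 (r leaves); pivot element 2/3.
Divide row 2 by 2/3; eliminate column p from the other rows.
After both pivots, the entry at the obj-row, column q is 16.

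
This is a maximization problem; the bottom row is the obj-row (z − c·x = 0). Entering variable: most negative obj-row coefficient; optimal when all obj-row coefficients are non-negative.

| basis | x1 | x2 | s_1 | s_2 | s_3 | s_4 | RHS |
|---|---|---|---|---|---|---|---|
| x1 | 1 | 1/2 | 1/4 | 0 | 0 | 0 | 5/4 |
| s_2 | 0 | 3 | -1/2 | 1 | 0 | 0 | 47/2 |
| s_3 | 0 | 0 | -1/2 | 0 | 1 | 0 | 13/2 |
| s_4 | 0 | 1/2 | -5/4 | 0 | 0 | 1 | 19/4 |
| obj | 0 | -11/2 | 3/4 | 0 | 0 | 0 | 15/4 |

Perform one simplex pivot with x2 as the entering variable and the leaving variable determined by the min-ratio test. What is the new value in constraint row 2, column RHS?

16

Ratio test on column x2 — row 1: (5/4)/(1/2) = 5/2; row 2: (47/2)/3 = 47/6; row 3: entry 0 ≤ 0; row 4: (19/4)/(1/2) = 19/2. Minimum is 5/2 at row 1 (x1 leaves); pivot element 1/2.
Divide row 1 by 1/2; eliminate column x2 from the other rows.
Row 2 update in column RHS: 47/2 − 3·(5/2) = 16.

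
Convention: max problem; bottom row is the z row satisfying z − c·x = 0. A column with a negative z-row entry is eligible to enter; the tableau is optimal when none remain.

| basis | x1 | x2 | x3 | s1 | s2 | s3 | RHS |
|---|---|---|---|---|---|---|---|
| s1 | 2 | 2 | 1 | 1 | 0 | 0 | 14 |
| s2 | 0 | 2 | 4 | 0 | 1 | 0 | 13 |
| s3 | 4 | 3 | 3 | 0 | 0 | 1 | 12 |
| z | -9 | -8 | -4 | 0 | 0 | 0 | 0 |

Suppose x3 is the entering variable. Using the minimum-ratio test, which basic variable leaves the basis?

Column x3 entries and ratios — s1: 14/1 = 14; s2: 13/4 = 13/4; s3: 12/3 = 4.
Smallest ratio is 13/4 in the row of s2, so s2 leaves.

s2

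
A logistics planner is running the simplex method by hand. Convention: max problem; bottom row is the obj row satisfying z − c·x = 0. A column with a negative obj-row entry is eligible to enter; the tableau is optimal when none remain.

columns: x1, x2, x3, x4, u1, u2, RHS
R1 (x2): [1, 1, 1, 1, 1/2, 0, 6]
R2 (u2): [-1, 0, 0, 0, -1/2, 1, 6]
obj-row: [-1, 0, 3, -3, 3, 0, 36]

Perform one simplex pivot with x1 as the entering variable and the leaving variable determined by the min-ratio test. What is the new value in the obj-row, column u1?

7/2

Ratio test on column x1 — row 1: 6/1 = 6; row 2: entry -1 ≤ 0. Minimum is 6 at row 1 (x2 leaves); pivot element 1.
Divide row 1 by 1; eliminate column x1 from the other rows.
obj-row update in column u1: 3 − (-1)·(1/2) = 7/2.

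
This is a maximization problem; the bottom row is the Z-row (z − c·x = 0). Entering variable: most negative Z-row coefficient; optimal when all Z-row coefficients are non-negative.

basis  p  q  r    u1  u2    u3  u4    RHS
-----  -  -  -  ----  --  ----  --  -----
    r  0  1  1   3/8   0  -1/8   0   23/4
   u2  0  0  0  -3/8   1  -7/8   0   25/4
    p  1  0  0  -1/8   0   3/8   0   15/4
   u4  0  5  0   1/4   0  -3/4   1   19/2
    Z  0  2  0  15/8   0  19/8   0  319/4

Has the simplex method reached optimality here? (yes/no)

yes

Every Z-row coefficient is ≥ 0, so the tableau is optimal.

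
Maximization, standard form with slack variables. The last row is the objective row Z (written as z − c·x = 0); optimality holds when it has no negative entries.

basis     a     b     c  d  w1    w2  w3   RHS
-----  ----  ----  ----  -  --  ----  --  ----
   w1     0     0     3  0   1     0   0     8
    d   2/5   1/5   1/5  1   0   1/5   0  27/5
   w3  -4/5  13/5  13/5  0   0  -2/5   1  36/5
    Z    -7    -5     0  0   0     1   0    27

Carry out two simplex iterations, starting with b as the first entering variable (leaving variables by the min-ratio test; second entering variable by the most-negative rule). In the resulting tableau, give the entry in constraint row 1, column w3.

0

Ratio test on column b — row 1: entry 0 ≤ 0; row 2: (27/5)/(1/5) = 27; row 3: (36/5)/(13/5) = 36/13. Minimum is 36/13 at row 3 (w3 leaves); pivot element 13/5.
Divide row 3 by 13/5; eliminate column b from the other rows.
Second iteration: most negative Z-row entry is -111/13 in column a, so a enters.
Ratio test on column a — row 1: entry 0 ≤ 0; row 2: (63/13)/(6/13) = 21/2; row 3: entry -4/13 ≤ 0. Minimum is 21/2 at row 2 (d leaves); pivot element 6/13.
Divide row 2 by 6/13; eliminate column a from the other rows.
After both pivots, the entry at constraint row 1, column w3 is 0.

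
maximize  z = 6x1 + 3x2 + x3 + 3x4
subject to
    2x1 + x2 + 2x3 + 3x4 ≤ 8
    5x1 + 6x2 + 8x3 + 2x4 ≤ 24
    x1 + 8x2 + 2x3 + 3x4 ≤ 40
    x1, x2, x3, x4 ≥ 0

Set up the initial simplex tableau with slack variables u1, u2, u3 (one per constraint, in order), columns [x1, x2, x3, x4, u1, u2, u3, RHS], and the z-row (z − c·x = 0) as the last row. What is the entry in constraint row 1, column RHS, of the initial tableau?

The RHS of constraint 1 is b_1 = 8.

8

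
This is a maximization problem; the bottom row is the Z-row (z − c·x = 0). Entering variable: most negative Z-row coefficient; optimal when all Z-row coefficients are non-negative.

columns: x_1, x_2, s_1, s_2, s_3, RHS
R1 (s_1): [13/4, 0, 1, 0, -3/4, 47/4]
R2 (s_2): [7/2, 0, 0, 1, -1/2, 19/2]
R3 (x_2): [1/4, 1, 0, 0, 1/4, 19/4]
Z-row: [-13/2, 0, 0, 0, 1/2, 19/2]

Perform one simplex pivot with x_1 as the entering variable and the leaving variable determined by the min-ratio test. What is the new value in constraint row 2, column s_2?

2/7

Ratio test on column x_1 — row 1: (47/4)/(13/4) = 47/13; row 2: (19/2)/(7/2) = 19/7; row 3: (19/4)/(1/4) = 19. Minimum is 19/7 at row 2 (s_2 leaves); pivot element 7/2.
Divide row 2 by 7/2; eliminate column x_1 from the other rows.
In the new row 2, the s_2 entry is the old entry divided by the pivot: 1/(7/2) = 2/7.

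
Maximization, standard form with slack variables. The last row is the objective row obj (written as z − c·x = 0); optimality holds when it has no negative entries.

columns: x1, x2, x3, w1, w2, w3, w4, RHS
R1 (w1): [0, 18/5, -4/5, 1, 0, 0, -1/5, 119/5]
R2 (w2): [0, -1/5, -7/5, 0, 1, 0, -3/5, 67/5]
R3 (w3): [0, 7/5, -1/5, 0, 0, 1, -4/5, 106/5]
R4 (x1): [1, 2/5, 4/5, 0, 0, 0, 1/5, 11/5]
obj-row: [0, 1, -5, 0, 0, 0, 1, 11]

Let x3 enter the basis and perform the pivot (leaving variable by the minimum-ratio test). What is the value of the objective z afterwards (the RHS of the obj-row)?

Ratio test on column x3 — row 1: entry -4/5 ≤ 0; row 2: entry -7/5 ≤ 0; row 3: entry -1/5 ≤ 0; row 4: (11/5)/(4/5) = 11/4. Minimum is 11/4 at row 4 (x1 leaves); pivot element 4/5.
Pivot on row 4; the obj-row RHS becomes 11 − (-5)·(11/4) = 99/4.

99/4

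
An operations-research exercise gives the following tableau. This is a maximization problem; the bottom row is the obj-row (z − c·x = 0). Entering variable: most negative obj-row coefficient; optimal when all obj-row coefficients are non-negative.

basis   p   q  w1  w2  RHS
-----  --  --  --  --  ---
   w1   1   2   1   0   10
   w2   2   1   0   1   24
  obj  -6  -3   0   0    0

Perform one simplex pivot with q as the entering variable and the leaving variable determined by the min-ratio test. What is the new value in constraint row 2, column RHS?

Ratio test on column q — row 1: 10/2 = 5; row 2: 24/1 = 24. Minimum is 5 at row 1 (w1 leaves); pivot element 2.
Divide row 1 by 2; eliminate column q from the other rows.
Row 2 update in column RHS: 24 − 1·5 = 19.

19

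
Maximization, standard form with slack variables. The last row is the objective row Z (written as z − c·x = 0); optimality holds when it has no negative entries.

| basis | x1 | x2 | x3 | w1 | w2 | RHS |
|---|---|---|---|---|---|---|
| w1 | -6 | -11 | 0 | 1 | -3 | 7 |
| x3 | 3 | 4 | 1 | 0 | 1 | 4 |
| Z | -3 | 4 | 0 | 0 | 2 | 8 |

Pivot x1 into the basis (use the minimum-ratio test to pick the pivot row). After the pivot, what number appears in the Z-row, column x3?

Ratio test on column x1 — row 1: entry -6 ≤ 0; row 2: 4/3 = 4/3. Minimum is 4/3 at row 2 (x3 leaves); pivot element 3.
Divide row 2 by 3; eliminate column x1 from the other rows.
Z-row update in column x3: 0 − (-3)·(1/3) = 1.

1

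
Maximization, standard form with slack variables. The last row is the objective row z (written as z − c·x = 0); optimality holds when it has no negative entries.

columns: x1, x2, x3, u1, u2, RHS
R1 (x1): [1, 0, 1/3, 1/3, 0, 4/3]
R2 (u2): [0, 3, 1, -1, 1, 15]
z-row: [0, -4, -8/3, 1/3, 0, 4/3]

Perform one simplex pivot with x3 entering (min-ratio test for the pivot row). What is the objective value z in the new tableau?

Ratio test on column x3 — row 1: (4/3)/(1/3) = 4; row 2: 15/1 = 15. Minimum is 4 at row 1 (x1 leaves); pivot element 1/3.
Pivot on row 1; the z-row RHS becomes 4/3 − (-8/3)·4 = 12.

12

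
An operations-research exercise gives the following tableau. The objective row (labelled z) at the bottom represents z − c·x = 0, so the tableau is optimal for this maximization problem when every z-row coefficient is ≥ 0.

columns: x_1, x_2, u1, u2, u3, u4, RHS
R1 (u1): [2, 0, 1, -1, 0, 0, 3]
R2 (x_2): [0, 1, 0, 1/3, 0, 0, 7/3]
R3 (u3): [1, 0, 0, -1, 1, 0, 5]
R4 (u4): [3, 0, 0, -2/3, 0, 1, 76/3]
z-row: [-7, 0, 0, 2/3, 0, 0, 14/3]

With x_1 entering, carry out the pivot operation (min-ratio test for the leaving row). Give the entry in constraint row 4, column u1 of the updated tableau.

Ratio test on column x_1 — row 1: 3/2 = 3/2; row 2: entry 0 ≤ 0; row 3: 5/1 = 5; row 4: (76/3)/3 = 76/9. Minimum is 3/2 at row 1 (u1 leaves); pivot element 2.
Divide row 1 by 2; eliminate column x_1 from the other rows.
Row 4 update in column u1: 0 − 3·(1/2) = -3/2.

-3/2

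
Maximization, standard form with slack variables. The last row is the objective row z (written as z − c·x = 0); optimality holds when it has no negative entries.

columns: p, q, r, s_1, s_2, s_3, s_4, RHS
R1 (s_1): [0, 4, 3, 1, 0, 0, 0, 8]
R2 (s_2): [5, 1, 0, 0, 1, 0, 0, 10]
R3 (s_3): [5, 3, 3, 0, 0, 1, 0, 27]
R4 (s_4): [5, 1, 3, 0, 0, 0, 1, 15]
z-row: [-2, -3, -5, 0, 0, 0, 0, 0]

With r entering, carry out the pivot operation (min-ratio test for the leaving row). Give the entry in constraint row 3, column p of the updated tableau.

Ratio test on column r — row 1: 8/3 = 8/3; row 2: entry 0 ≤ 0; row 3: 27/3 = 9; row 4: 15/3 = 5. Minimum is 8/3 at row 1 (s_1 leaves); pivot element 3.
Divide row 1 by 3; eliminate column r from the other rows.
Row 3 update in column p: 5 − 3·0 = 5.

5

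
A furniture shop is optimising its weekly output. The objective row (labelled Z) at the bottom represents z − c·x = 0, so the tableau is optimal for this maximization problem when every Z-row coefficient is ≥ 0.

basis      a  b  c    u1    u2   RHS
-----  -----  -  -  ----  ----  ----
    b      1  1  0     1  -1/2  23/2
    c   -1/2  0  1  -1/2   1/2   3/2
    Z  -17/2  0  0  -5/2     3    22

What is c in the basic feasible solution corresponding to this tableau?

c is basic (row 2); its value is the RHS of that row, 3/2.

3/2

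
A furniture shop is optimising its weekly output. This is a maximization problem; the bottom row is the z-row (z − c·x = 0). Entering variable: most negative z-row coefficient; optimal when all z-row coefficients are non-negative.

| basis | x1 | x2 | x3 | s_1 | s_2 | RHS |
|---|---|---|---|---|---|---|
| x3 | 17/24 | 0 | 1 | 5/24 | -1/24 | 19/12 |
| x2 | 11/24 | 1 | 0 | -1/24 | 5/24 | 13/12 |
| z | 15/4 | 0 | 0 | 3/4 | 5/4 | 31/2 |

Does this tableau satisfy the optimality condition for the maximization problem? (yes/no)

Every z-row coefficient is ≥ 0, so the tableau is optimal.

yes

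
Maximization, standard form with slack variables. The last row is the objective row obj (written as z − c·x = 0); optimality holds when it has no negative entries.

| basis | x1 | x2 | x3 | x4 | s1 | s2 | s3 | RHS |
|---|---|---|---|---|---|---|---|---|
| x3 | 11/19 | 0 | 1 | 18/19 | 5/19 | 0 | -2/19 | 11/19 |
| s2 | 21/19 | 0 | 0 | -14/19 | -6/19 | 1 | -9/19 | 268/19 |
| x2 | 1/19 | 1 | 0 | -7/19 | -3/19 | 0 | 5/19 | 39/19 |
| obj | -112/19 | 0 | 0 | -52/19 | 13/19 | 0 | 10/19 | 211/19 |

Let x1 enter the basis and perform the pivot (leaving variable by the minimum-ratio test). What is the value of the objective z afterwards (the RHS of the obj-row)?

17

Ratio test on column x1 — row 1: (11/19)/(11/19) = 1; row 2: (268/19)/(21/19) = 268/21; row 3: (39/19)/(1/19) = 39. Minimum is 1 at row 1 (x3 leaves); pivot element 11/19.
Pivot on row 1; the obj-row RHS becomes 211/19 − (-112/19)·1 = 17.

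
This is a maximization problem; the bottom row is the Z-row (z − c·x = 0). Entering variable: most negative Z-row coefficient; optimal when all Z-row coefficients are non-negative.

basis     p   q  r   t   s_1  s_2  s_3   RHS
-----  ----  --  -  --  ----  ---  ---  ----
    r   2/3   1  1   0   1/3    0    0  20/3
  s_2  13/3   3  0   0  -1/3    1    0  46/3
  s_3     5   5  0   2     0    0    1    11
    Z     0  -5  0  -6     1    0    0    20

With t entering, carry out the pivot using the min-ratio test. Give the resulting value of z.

Ratio test on column t — row 1: entry 0 ≤ 0; row 2: entry 0 ≤ 0; row 3: 11/2 = 11/2. Minimum is 11/2 at row 3 (s_3 leaves); pivot element 2.
Pivot on row 3; the Z-row RHS becomes 20 − (-6)·(11/2) = 53.

53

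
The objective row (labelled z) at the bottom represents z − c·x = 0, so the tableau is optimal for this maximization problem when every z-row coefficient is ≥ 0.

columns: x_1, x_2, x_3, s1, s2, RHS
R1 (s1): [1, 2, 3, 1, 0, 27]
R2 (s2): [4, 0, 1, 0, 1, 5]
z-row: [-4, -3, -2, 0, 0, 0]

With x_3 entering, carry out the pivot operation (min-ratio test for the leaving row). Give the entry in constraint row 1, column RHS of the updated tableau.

12

Ratio test on column x_3 — row 1: 27/3 = 9; row 2: 5/1 = 5. Minimum is 5 at row 2 (s2 leaves); pivot element 1.
Divide row 2 by 1; eliminate column x_3 from the other rows.
Row 1 update in column RHS: 27 − 3·5 = 12.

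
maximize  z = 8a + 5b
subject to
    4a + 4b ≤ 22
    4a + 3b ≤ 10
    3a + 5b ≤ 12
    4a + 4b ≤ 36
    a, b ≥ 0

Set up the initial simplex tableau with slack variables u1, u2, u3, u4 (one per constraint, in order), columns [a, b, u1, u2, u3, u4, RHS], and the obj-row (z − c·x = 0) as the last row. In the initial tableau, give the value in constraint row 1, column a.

4

Constraint 1 has coefficient 4 on a.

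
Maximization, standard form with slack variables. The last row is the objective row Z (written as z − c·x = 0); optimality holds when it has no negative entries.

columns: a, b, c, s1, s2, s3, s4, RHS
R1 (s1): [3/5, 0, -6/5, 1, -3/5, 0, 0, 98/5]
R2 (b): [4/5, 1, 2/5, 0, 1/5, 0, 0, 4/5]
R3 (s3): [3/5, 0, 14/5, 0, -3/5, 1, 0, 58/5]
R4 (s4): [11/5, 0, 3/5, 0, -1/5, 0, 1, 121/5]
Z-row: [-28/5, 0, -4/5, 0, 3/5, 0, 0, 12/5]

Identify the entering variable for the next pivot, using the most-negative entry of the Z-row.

Negative Z-row entries: a: -28/5, c: -4/5.
The most negative is -28/5 in column a, so a enters.

a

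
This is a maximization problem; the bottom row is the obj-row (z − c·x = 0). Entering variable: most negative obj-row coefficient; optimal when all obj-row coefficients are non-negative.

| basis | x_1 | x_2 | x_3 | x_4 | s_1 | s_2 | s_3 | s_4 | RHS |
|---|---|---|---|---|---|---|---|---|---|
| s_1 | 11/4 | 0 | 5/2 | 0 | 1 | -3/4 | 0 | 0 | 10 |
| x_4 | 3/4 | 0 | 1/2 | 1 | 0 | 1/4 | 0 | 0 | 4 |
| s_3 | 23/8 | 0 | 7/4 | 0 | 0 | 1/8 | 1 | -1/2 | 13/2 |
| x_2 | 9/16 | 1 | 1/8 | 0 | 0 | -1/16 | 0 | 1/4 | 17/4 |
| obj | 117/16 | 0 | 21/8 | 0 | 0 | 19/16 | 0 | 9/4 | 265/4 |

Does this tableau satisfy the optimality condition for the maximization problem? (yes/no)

yes

Every obj-row coefficient is ≥ 0, so the tableau is optimal.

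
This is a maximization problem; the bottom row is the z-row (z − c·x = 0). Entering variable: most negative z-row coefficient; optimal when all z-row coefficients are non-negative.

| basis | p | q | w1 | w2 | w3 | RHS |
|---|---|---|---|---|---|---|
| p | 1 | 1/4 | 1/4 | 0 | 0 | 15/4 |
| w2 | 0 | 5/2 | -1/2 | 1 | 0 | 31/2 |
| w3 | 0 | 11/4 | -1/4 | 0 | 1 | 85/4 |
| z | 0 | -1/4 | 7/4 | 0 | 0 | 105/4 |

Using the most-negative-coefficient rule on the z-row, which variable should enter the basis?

q

Negative z-row entries: q: -1/4.
The most negative is -1/4 in column q, so q enters.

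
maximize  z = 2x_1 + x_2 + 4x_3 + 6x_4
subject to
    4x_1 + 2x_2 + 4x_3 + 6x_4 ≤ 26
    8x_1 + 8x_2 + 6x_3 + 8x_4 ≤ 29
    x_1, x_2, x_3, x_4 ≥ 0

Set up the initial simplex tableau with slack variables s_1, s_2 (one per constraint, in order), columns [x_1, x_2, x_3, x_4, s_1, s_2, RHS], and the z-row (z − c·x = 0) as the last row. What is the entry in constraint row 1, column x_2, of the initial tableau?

Constraint 1 has coefficient 2 on x_2.

2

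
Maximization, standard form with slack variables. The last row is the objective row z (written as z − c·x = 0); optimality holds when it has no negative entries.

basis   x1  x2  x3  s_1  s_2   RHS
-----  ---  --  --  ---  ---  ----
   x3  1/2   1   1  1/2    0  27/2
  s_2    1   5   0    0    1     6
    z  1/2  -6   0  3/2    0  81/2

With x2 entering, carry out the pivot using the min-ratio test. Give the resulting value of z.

477/10

Ratio test on column x2 — row 1: (27/2)/1 = 27/2; row 2: 6/5 = 6/5. Minimum is 6/5 at row 2 (s_2 leaves); pivot element 5.
Pivot on row 2; the z-row RHS becomes 81/2 − (-6)·(6/5) = 477/10.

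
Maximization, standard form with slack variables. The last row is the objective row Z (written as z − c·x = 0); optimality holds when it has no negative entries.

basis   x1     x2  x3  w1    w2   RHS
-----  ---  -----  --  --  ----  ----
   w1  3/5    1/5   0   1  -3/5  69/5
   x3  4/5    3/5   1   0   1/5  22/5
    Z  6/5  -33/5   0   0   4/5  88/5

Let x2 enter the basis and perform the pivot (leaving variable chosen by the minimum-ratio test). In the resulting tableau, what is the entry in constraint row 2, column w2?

Ratio test on column x2 — row 1: (69/5)/(1/5) = 69; row 2: (22/5)/(3/5) = 22/3. Minimum is 22/3 at row 2 (x3 leaves); pivot element 3/5.
Divide row 2 by 3/5; eliminate column x2 from the other rows.
In the new row 2, the w2 entry is the old entry divided by the pivot: (1/5)/(3/5) = 1/3.

1/3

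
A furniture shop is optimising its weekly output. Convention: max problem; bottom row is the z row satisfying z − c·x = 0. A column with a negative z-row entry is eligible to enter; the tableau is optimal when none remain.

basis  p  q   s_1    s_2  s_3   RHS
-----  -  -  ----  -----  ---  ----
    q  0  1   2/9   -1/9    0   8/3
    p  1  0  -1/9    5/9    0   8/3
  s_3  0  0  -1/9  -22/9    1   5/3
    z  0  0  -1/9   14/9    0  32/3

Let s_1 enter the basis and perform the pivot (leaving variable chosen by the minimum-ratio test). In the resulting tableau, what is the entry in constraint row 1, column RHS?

12

Ratio test on column s_1 — row 1: (8/3)/(2/9) = 12; row 2: entry -1/9 ≤ 0; row 3: entry -1/9 ≤ 0. Minimum is 12 at row 1 (q leaves); pivot element 2/9.
Divide row 1 by 2/9; eliminate column s_1 from the other rows.
In the new row 1, the RHS entry is the old entry divided by the pivot: (8/3)/(2/9) = 12.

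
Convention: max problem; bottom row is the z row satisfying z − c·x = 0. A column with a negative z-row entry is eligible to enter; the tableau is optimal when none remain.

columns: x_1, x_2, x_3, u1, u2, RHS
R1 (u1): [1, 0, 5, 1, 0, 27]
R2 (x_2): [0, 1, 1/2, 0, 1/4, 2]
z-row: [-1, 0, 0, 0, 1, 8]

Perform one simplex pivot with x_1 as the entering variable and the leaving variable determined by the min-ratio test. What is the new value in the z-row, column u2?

Ratio test on column x_1 — row 1: 27/1 = 27; row 2: entry 0 ≤ 0. Minimum is 27 at row 1 (u1 leaves); pivot element 1.
Divide row 1 by 1; eliminate column x_1 from the other rows.
z-row update in column u2: 1 − (-1)·0 = 1.

1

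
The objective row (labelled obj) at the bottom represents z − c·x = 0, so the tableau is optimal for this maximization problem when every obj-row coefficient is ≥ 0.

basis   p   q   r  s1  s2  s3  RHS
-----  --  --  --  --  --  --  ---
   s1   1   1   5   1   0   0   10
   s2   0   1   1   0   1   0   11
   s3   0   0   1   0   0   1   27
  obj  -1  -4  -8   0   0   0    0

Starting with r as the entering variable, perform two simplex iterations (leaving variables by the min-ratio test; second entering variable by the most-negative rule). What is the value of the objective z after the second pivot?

40

Ratio test on column r — row 1: 10/5 = 2; row 2: 11/1 = 11; row 3: 27/1 = 27. Minimum is 2 at row 1 (s1 leaves); pivot element 5.
Pivot on row 1; the obj-row RHS becomes 0 − (-8)·2 = 16.
Next entering variable (most negative obj-row entry -12/5): q.
Ratio test on column q — row 1: 2/(1/5) = 10; row 2: 9/(4/5) = 45/4; row 3: entry -1/5 ≤ 0. Minimum is 10 at row 1 (r leaves); pivot element 1/5.
After the second pivot the obj-row RHS is 16 − (-12/5)·10 = 40.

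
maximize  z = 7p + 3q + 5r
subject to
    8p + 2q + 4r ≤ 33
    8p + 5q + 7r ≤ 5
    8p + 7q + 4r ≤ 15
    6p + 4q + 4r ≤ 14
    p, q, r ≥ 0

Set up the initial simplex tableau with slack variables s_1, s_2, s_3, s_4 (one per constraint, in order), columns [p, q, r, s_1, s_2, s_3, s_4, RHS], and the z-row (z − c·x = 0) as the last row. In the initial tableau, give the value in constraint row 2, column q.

5

Constraint 2 has coefficient 5 on q.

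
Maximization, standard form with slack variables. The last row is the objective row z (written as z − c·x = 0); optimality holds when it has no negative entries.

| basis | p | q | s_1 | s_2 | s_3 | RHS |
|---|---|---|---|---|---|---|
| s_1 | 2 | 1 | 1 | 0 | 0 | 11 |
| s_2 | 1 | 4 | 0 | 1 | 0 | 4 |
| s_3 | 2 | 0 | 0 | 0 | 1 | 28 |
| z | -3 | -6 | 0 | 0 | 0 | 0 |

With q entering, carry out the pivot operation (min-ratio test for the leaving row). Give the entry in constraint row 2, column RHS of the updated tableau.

Ratio test on column q — row 1: 11/1 = 11; row 2: 4/4 = 1; row 3: entry 0 ≤ 0. Minimum is 1 at row 2 (s_2 leaves); pivot element 4.
Divide row 2 by 4; eliminate column q from the other rows.
In the new row 2, the RHS entry is the old entry divided by the pivot: 4/4 = 1.

1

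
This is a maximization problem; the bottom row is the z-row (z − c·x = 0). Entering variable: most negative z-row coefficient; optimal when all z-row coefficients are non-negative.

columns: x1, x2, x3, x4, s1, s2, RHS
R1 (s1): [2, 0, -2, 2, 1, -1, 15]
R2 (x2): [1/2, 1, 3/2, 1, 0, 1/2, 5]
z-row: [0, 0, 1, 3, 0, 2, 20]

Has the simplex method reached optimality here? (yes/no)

yes

Every z-row coefficient is ≥ 0, so the tableau is optimal.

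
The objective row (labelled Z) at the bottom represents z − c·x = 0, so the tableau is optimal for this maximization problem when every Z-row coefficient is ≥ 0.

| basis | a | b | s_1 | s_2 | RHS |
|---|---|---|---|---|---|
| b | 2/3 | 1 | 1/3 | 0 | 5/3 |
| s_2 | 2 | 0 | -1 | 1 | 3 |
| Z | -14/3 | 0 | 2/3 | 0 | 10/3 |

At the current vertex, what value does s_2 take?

3

s_2 is basic (row 2); its value is the RHS of that row, 3.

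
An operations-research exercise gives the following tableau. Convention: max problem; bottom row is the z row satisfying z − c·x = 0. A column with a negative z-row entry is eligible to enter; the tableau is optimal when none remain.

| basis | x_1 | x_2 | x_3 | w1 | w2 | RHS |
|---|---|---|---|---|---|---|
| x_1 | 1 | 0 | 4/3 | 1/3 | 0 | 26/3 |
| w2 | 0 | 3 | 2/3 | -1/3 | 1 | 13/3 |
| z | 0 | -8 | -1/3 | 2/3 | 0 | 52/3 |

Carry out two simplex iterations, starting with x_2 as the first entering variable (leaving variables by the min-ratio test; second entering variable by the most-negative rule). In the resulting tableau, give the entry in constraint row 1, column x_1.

Ratio test on column x_2 — row 1: entry 0 ≤ 0; row 2: (13/3)/3 = 13/9. Minimum is 13/9 at row 2 (w2 leaves); pivot element 3.
Divide row 2 by 3; eliminate column x_2 from the other rows.
Second iteration: most negative z-row entry is -2/9 in column w1, so w1 enters.
Ratio test on column w1 — row 1: (26/3)/(1/3) = 26; row 2: entry -1/9 ≤ 0. Minimum is 26 at row 1 (x_1 leaves); pivot element 1/3.
Divide row 1 by 1/3; eliminate column w1 from the other rows.
After both pivots, the entry at constraint row 1, column x_1 is 3.

3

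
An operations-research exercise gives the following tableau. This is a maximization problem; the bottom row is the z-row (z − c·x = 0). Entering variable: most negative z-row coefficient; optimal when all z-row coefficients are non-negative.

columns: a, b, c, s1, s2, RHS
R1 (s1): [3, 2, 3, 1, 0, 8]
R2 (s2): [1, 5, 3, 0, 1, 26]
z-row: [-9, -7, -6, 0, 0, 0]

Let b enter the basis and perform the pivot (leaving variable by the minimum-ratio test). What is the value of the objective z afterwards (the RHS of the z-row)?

28

Ratio test on column b — row 1: 8/2 = 4; row 2: 26/5 = 26/5. Minimum is 4 at row 1 (s1 leaves); pivot element 2.
Pivot on row 1; the z-row RHS becomes 0 − (-7)·4 = 28.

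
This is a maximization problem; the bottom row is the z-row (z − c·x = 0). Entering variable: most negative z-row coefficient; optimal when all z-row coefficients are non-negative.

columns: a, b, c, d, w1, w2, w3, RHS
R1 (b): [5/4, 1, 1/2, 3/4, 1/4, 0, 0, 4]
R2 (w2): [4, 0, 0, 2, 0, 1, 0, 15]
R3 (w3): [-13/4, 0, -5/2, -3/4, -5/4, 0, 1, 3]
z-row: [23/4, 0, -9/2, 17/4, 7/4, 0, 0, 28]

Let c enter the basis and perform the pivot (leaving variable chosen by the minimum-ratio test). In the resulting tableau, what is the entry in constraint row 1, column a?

5/2

Ratio test on column c — row 1: 4/(1/2) = 8; row 2: entry 0 ≤ 0; row 3: entry -5/2 ≤ 0. Minimum is 8 at row 1 (b leaves); pivot element 1/2.
Divide row 1 by 1/2; eliminate column c from the other rows.
In the new row 1, the a entry is the old entry divided by the pivot: (5/4)/(1/2) = 5/2.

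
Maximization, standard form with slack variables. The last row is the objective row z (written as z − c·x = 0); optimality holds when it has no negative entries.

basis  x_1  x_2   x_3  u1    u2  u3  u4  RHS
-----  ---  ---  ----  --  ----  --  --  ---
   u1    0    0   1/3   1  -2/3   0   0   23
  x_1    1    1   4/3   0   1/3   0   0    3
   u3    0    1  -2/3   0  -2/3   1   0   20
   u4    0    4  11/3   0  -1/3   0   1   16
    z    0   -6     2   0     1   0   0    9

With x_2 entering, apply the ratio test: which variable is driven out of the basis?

x_1

Column x_2 entries and ratios — u1: 0 ≤ 0, skip; x_1: 3/1 = 3; u3: 20/1 = 20; u4: 16/4 = 4.
Smallest ratio is 3 in the row of x_1, so x_1 leaves.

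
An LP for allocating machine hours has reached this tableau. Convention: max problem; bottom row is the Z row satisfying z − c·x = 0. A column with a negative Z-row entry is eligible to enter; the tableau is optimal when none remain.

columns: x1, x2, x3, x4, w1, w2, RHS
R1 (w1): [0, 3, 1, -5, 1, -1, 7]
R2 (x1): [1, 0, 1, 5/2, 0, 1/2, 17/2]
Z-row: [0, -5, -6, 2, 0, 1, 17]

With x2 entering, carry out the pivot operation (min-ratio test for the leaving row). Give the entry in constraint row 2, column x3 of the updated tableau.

Ratio test on column x2 — row 1: 7/3 = 7/3; row 2: entry 0 ≤ 0. Minimum is 7/3 at row 1 (w1 leaves); pivot element 3.
Divide row 1 by 3; eliminate column x2 from the other rows.
Row 2 update in column x3: 1 − 0·(1/3) = 1.

1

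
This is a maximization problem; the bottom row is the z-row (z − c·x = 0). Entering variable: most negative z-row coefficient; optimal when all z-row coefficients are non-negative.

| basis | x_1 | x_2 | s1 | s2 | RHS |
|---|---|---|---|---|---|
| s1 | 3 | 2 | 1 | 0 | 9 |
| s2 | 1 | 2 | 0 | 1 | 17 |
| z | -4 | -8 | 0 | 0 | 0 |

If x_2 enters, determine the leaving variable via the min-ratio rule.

Column x_2 entries and ratios — s1: 9/2 = 9/2; s2: 17/2 = 17/2.
Smallest ratio is 9/2 in the row of s1, so s1 leaves.

s1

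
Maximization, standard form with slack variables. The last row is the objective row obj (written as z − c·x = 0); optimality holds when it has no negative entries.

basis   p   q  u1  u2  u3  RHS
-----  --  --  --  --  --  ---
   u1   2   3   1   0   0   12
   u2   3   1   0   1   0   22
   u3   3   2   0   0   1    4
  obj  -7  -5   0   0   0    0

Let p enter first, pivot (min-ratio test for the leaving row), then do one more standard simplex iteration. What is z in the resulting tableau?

10

Ratio test on column p — row 1: 12/2 = 6; row 2: 22/3 = 22/3; row 3: 4/3 = 4/3. Minimum is 4/3 at row 3 (u3 leaves); pivot element 3.
Pivot on row 3; the obj-row RHS becomes 0 − (-7)·(4/3) = 28/3.
Next entering variable (most negative obj-row entry -1/3): q.
Ratio test on column q — row 1: (28/3)/(5/3) = 28/5; row 2: entry -1 ≤ 0; row 3: (4/3)/(2/3) = 2. Minimum is 2 at row 3 (p leaves); pivot element 2/3.
After the second pivot the obj-row RHS is 28/3 − (-1/3)·2 = 10.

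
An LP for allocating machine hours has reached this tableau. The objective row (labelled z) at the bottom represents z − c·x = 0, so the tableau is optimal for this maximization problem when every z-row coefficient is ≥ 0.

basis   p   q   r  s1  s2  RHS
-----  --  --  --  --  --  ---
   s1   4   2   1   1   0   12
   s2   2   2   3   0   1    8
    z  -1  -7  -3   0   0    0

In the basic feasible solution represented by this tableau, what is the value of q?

0

q is not in the basis, so in the current basic feasible solution q = 0.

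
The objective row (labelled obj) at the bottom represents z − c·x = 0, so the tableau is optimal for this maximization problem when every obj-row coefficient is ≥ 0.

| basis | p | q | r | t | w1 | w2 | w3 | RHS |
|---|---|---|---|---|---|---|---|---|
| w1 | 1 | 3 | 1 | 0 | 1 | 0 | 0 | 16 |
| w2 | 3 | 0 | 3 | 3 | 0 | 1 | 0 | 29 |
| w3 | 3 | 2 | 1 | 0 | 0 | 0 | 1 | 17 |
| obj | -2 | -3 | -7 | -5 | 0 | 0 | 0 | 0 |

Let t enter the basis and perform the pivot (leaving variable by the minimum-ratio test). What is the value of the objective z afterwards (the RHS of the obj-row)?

145/3

Ratio test on column t — row 1: entry 0 ≤ 0; row 2: 29/3 = 29/3; row 3: entry 0 ≤ 0. Minimum is 29/3 at row 2 (w2 leaves); pivot element 3.
Pivot on row 2; the obj-row RHS becomes 0 − (-5)·(29/3) = 145/3.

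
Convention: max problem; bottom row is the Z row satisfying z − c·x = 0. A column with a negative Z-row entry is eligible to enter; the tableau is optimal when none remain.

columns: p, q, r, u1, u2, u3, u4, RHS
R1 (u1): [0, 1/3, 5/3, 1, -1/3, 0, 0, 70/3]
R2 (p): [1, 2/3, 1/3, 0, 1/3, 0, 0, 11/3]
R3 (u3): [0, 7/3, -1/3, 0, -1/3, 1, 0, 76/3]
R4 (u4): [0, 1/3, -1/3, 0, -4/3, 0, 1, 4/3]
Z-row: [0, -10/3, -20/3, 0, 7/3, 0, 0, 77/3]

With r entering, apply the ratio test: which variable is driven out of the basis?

p

Column r entries and ratios — u1: (70/3)/(5/3) = 14; p: (11/3)/(1/3) = 11; u3: -1/3 ≤ 0, skip; u4: -1/3 ≤ 0, skip.
Smallest ratio is 11 in the row of p, so p leaves.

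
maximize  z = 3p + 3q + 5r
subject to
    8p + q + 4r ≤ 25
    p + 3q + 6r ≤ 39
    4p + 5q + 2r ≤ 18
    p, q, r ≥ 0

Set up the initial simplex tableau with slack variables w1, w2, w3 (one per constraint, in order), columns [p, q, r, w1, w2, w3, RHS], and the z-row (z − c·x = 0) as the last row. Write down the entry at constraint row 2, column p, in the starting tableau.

Constraint 2 has coefficient 1 on p.

1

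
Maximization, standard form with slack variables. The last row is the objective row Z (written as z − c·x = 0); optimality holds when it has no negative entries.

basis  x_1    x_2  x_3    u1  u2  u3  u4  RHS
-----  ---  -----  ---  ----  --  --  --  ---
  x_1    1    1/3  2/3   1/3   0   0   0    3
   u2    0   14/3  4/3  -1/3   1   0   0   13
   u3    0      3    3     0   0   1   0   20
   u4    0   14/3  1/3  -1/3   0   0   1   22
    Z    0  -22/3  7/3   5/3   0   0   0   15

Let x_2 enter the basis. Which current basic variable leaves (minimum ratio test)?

u2

Column x_2 entries and ratios — x_1: 3/(1/3) = 9; u2: 13/(14/3) = 39/14; u3: 20/3 = 20/3; u4: 22/(14/3) = 33/7.
Smallest ratio is 39/14 in the row of u2, so u2 leaves.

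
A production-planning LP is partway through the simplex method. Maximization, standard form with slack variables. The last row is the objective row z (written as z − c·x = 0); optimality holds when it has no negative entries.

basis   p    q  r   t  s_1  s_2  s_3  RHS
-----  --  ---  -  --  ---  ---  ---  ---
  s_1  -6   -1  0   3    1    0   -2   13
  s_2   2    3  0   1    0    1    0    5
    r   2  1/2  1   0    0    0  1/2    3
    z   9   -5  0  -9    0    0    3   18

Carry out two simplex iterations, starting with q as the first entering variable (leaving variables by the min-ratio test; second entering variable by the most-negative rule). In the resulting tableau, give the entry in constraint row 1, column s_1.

3/10

Ratio test on column q — row 1: entry -1 ≤ 0; row 2: 5/3 = 5/3; row 3: 3/(1/2) = 6. Minimum is 5/3 at row 2 (s_2 leaves); pivot element 3.
Divide row 2 by 3; eliminate column q from the other rows.
Second iteration: most negative z-row entry is -22/3 in column t, so t enters.
Ratio test on column t — row 1: (44/3)/(10/3) = 22/5; row 2: (5/3)/(1/3) = 5; row 3: entry -1/6 ≤ 0. Minimum is 22/5 at row 1 (s_1 leaves); pivot element 10/3.
Divide row 1 by 10/3; eliminate column t from the other rows.
After both pivots, the entry at constraint row 1, column s_1 is 3/10.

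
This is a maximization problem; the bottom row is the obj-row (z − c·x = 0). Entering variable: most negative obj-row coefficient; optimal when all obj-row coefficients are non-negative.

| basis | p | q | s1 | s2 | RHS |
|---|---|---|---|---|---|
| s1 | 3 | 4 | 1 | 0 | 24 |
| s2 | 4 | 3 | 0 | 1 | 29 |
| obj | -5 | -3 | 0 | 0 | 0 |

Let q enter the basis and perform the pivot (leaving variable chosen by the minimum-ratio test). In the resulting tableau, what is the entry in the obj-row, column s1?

3/4

Ratio test on column q — row 1: 24/4 = 6; row 2: 29/3 = 29/3. Minimum is 6 at row 1 (s1 leaves); pivot element 4.
Divide row 1 by 4; eliminate column q from the other rows.
obj-row update in column s1: 0 − (-3)·(1/4) = 3/4.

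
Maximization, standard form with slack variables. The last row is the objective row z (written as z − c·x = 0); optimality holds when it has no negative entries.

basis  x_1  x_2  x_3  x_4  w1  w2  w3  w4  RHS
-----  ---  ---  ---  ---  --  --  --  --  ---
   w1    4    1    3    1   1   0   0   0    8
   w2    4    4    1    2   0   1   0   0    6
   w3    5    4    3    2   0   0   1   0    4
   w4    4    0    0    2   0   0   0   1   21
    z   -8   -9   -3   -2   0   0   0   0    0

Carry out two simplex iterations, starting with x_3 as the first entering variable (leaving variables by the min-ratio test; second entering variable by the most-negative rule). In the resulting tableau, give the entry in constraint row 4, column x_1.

Ratio test on column x_3 — row 1: 8/3 = 8/3; row 2: 6/1 = 6; row 3: 4/3 = 4/3; row 4: entry 0 ≤ 0. Minimum is 4/3 at row 3 (w3 leaves); pivot element 3.
Divide row 3 by 3; eliminate column x_3 from the other rows.
Second iteration: most negative z-row entry is -5 in column x_2, so x_2 enters.
Ratio test on column x_2 — row 1: entry -3 ≤ 0; row 2: (14/3)/(8/3) = 7/4; row 3: (4/3)/(4/3) = 1; row 4: entry 0 ≤ 0. Minimum is 1 at row 3 (x_3 leaves); pivot element 4/3.
Divide row 3 by 4/3; eliminate column x_2 from the other rows.
After both pivots, the entry at constraint row 4, column x_1 is 4.

4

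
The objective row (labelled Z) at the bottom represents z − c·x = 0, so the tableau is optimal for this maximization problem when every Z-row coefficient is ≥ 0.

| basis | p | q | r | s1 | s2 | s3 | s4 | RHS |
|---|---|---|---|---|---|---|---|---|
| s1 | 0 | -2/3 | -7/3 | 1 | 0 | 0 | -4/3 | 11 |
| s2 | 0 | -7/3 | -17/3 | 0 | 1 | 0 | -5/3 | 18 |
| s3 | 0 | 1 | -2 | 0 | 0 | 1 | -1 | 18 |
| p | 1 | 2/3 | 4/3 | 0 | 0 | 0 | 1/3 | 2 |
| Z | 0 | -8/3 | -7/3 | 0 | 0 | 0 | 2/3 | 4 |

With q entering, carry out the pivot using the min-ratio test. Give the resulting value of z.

12

Ratio test on column q — row 1: entry -2/3 ≤ 0; row 2: entry -7/3 ≤ 0; row 3: 18/1 = 18; row 4: 2/(2/3) = 3. Minimum is 3 at row 4 (p leaves); pivot element 2/3.
Pivot on row 4; the Z-row RHS becomes 4 − (-8/3)·3 = 12.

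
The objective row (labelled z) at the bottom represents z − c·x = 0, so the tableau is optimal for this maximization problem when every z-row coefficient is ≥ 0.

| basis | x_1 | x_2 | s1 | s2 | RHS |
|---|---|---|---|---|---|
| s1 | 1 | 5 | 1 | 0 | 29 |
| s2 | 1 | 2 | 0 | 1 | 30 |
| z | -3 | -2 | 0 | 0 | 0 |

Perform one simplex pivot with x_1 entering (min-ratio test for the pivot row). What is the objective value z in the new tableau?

Ratio test on column x_1 — row 1: 29/1 = 29; row 2: 30/1 = 30. Minimum is 29 at row 1 (s1 leaves); pivot element 1.
Pivot on row 1; the z-row RHS becomes 0 − (-3)·29 = 87.

87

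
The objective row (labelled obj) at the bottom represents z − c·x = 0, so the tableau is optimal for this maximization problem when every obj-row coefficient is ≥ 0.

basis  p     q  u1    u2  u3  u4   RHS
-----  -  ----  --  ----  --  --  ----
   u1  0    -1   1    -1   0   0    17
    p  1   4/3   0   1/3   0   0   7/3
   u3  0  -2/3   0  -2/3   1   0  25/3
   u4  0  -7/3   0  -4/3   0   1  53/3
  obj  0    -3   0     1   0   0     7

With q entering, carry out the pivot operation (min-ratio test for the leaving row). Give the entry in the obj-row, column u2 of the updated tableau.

Ratio test on column q — row 1: entry -1 ≤ 0; row 2: (7/3)/(4/3) = 7/4; row 3: entry -2/3 ≤ 0; row 4: entry -7/3 ≤ 0. Minimum is 7/4 at row 2 (p leaves); pivot element 4/3.
Divide row 2 by 4/3; eliminate column q from the other rows.
obj-row update in column u2: 1 − (-3)·(1/4) = 7/4.

7/4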